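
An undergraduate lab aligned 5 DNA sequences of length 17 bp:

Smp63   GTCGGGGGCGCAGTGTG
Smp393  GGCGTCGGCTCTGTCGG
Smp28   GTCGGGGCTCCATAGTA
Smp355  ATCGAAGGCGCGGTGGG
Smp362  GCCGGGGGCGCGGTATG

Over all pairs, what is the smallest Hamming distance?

Pairwise Hamming distances:
  Smp63 vs Smp393: 7
  Smp63 vs Smp28: 6
  Smp63 vs Smp355: 5
  Smp63 vs Smp362: 3
  Smp393 vs Smp28: 12
  Smp393 vs Smp355: 7
  Smp393 vs Smp362: 7
  Smp28 vs Smp355: 11
  Smp28 vs Smp362: 9
  Smp355 vs Smp362: 6
The smallest is 3, between Smp63 and Smp362.

3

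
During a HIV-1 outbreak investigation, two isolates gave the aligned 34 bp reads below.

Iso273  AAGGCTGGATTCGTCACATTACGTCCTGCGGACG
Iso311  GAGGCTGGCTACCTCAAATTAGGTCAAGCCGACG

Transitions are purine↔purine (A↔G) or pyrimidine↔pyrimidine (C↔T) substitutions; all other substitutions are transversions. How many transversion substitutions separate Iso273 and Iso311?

8

Mismatches occur at site 1 (A↔G, transition), site 9 (A↔C, transversion), site 11 (T↔A, transversion), site 13 (G↔C, transversion), site 17 (C↔A, transversion), site 22 (C↔G, transversion), site 26 (C↔A, transversion), site 27 (T↔A, transversion), site 30 (G↔C, transversion).
Of the 9 differences, 1 transition and 8 transversions, so the answer is 8.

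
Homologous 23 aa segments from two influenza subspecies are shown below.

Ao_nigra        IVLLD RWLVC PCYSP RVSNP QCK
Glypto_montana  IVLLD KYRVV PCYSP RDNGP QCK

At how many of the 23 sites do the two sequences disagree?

7

Mismatches occur at site 6 (R/K), site 7 (W/Y), site 8 (L/R), site 10 (C/V), site 17 (V/D), site 18 (S/N), site 19 (N/G).
That gives 7 mismatches out of 23 aligned sites, so the Hamming distance is 7.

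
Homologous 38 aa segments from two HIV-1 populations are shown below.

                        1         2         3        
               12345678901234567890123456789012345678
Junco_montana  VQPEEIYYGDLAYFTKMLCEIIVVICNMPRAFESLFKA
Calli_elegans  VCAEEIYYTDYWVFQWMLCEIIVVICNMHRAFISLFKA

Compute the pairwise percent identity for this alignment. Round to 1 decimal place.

73.7%

Differing sites — 2:Q/C; 3:P/A; 9:G/T; 11:L/Y; 12:A/W; 13:Y/V; 15:T/Q; 16:K/W; 29:P/H; 33:E/I.
28 of the 38 sites match, so the percent identity is 28/38 × 100 = 73.7%.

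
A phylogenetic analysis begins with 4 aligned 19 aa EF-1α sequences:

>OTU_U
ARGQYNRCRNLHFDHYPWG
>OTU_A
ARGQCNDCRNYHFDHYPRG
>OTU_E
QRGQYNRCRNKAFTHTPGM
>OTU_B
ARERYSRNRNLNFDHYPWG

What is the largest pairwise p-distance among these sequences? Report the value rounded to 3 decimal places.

0.579

Pairwise Hamming distances:
  OTU_U vs OTU_A: 4
  OTU_U vs OTU_E: 7
  OTU_U vs OTU_B: 5
  OTU_A vs OTU_E: 9
  OTU_A vs OTU_B: 9
  OTU_E vs OTU_B: 11
The largest is 11 mismatches, between OTU_E and OTU_B; p = 11/19 = 0.579.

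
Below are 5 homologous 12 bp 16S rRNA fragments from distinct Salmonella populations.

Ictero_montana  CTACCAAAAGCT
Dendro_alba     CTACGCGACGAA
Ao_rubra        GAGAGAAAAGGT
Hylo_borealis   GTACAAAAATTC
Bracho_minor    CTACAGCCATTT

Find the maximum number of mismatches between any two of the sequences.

Pairwise Hamming distances:
  Ictero_montana vs Dendro_alba: 6
  Ictero_montana vs Ao_rubra: 6
  Ictero_montana vs Hylo_borealis: 5
  Ictero_montana vs Bracho_minor: 6
  Dendro_alba vs Ao_rubra: 9
  Dendro_alba vs Hylo_borealis: 8
  Dendro_alba vs Bracho_minor: 8
  Ao_rubra vs Hylo_borealis: 7
  Ao_rubra vs Bracho_minor: 10
  Hylo_borealis vs Bracho_minor: 5
The largest is 10, between Ao_rubra and Bracho_minor.

10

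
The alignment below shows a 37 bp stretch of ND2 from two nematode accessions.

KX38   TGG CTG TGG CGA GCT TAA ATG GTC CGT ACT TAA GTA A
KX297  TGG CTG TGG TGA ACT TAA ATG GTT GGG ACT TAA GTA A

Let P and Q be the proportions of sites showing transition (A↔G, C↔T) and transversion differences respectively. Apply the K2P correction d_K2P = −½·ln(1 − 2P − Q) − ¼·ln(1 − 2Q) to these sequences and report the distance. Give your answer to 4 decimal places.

0.1504

The sequences differ at positions 10 (C/T, transition), 13 (G/A, transition), 24 (C/T, transition), 25 (C/G, transversion), 27 (T/G, transversion).
Of the 5 differences, 3 transitions and 2 transversions over 37 sites: P = 3/37 = 0.081081, Q = 2/37 = 0.054054.
d = −0.5·ln(0.783784) − 0.25·ln(0.891892) = −0.5·(-0.243622) − 0.25·(-0.114410) = 0.1504.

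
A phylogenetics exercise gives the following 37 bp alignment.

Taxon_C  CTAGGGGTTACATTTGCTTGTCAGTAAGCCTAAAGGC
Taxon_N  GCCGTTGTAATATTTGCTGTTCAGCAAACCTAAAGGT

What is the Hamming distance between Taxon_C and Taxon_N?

The sequences differ at positions 1 (C/G), 2 (T/C), 3 (A/C), 5 (G/T), 6 (G/T), 9 (T/A), 11 (C/T), 19 (T/G), 20 (G/T), 25 (T/C), 28 (G/A), 37 (C/T).
That gives 12 mismatches out of 37 aligned sites, so the Hamming distance is 12.

12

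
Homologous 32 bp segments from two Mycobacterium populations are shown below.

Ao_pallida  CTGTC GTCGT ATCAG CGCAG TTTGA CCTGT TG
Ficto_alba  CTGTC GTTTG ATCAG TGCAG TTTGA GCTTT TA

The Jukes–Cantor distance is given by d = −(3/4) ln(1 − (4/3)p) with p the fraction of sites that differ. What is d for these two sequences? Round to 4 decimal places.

0.2586

The sequences differ at positions 8 (C/T), 9 (G/T), 10 (T/G), 16 (C/T), 26 (C/G), 29 (G/T), 32 (G/A).
p = 7/32 = 0.218750.
d = −0.75 · ln(1 − (4/3)·0.218750) = −0.75 · ln(0.708333) = −0.75 · (-0.344841) = 0.2586.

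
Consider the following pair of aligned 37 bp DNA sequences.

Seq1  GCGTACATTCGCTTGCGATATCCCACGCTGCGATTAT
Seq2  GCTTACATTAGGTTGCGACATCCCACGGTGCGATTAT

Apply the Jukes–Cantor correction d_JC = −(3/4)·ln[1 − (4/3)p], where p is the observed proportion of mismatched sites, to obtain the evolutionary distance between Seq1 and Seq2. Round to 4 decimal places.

Differing sites — 3:G/T; 10:C/A; 12:C/G; 19:T/C; 28:C/G.
p = 5/37 = 0.135135.
d = −0.75 · ln(1 − (4/3)·0.135135) = −0.75 · ln(0.819820) = −0.75 · (-0.198670) = 0.1490.

0.1490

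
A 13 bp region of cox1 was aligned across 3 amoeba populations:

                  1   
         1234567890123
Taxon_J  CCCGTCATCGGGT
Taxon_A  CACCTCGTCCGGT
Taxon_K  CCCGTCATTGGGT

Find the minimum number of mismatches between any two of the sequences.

Pairwise Hamming distances:
  Taxon_J vs Taxon_A: 4
  Taxon_J vs Taxon_K: 1
  Taxon_A vs Taxon_K: 5
The smallest is 1, between Taxon_J and Taxon_K.

1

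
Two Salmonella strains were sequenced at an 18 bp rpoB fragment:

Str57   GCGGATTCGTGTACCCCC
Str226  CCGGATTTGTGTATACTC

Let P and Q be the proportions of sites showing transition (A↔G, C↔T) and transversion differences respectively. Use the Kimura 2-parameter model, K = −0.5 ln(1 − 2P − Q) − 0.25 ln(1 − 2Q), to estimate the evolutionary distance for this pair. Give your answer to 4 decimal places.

Differing sites — 1:G/C (Tv); 8:C/T (Ti); 14:C/T (Ti); 15:C/A (Tv); 17:C/T (Ti).
Of the 5 differences, 3 transitions and 2 transversions over 18 sites: P = 3/18 = 0.166667, Q = 2/18 = 0.111111.
d = −0.5·ln(0.555555) − 0.25·ln(0.777778) = −0.5·(-0.587788) − 0.25·(-0.251314) = 0.3567.

0.3567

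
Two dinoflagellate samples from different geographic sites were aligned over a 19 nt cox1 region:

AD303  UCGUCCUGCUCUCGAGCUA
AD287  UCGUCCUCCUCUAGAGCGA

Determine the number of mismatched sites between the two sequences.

3

The sequences differ at positions 8 (G/C), 13 (C/A), 18 (U/G).
That gives 3 mismatches out of 19 aligned sites, so the Hamming distance is 3.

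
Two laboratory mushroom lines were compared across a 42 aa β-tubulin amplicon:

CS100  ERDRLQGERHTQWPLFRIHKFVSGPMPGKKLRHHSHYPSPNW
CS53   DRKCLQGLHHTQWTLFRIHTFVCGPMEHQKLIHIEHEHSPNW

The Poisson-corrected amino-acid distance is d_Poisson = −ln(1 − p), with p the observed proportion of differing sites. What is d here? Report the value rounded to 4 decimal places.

Differing sites — 1:E/D; 3:D/K; 4:R/C; 8:E/L; 9:R/H; 14:P/T; 20:K/T; 23:S/C; 27:P/E; 28:G/H; 29:K/Q; 32:R/I; 34:H/I; 35:S/E; 37:Y/E; 38:P/H.
p = 16/42 = 0.380952.
d = −ln(1 − 0.380952) = −ln(0.619048) = 0.4796.

0.4796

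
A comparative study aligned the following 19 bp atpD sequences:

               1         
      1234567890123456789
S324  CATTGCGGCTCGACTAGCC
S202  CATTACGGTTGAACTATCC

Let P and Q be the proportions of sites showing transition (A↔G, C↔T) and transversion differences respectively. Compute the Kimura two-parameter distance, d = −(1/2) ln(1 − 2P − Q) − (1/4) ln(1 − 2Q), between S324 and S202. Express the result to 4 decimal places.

0.3324

Differing sites — 5:G/A (Ti); 9:C/T (Ti); 11:C/G (Tv); 12:G/A (Ti); 17:G/T (Tv).
Of the 5 differences, 3 transitions and 2 transversions over 19 sites: P = 3/19 = 0.157895, Q = 2/19 = 0.105263.
d = −0.5·ln(0.578947) − 0.25·ln(0.789474) = −0.5·(-0.546544) − 0.25·(-0.236388) = 0.3324.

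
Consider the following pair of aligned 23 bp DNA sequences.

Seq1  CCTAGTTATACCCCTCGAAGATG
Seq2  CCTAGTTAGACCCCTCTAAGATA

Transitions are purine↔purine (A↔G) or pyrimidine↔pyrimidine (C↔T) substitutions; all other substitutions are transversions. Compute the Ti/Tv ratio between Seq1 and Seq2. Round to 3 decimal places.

The sequences differ at positions 9 (T/G, transversion), 17 (G/T, transversion), 23 (G/A, transition).
Of the 3 differences, 1 transition and 2 transversions, so Ti/Tv = 1/2 = 0.500.

0.500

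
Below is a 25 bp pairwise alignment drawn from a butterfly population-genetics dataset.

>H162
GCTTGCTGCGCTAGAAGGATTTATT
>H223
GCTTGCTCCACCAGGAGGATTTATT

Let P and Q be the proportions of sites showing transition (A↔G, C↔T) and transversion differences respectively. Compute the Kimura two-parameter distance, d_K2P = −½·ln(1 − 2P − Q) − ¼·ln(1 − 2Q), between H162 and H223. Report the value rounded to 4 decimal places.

Mismatches occur at site 8 (G/C, transversion), site 10 (G/A, transition), site 12 (T/C, transition), site 15 (A/G, transition).
Of the 4 differences, 3 transitions and 1 transversion over 25 sites: P = 3/25 = 0.120000, Q = 1/25 = 0.040000.
d = −0.5·ln(0.720000) − 0.25·ln(0.920000) = −0.5·(-0.328504) − 0.25·(-0.083382) = 0.1851.

0.1851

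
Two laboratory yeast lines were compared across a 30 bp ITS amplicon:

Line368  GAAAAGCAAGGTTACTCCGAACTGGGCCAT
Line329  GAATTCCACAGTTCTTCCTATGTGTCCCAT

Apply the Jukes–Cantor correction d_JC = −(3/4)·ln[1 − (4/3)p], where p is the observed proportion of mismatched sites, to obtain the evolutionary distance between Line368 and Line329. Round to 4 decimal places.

0.5716

The sequences differ at positions 4 (A/T), 5 (A/T), 6 (G/C), 9 (A/C), 10 (G/A), 14 (A/C), 15 (C/T), 19 (G/T), 21 (A/T), 22 (C/G), 25 (G/T), 26 (G/C).
p = 12/30 = 0.400000.
d = −0.75 · ln(1 − (4/3)·0.400000) = −0.75 · ln(0.466667) = −0.75 · (-0.762139) = 0.5716.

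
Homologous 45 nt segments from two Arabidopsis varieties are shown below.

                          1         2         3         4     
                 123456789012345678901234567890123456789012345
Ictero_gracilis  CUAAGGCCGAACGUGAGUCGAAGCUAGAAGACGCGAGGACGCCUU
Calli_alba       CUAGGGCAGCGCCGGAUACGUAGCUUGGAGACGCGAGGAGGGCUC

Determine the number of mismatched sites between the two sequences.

14

Mismatches occur at site 4 (A→G), site 8 (C→A), site 10 (A→C), site 11 (A→G), site 13 (G→C), site 14 (U→G), site 17 (G→U), site 18 (U→A), site 21 (A→U), site 26 (A→U), site 28 (A→G), site 40 (C→G), site 42 (C→G), site 45 (U→C).
That gives 14 mismatches out of 45 aligned sites, so the Hamming distance is 14.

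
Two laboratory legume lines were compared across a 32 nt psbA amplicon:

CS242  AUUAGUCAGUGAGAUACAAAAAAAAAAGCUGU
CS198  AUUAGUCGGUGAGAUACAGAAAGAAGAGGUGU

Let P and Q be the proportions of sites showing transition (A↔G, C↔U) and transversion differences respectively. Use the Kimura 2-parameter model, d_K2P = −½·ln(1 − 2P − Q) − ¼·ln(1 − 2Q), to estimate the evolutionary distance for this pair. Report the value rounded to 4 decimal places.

The sequences differ at positions 8 (A/G, transition), 19 (A/G, transition), 23 (A/G, transition), 26 (A/G, transition), 29 (C/G, transversion).
Of the 5 differences, 4 transitions and 1 transversion over 32 sites: P = 4/32 = 0.125000, Q = 1/32 = 0.031250.
d = −0.5·ln(0.718750) − 0.25·ln(0.937500) = −0.5·(-0.330242) − 0.25·(-0.064539) = 0.1813.

0.1813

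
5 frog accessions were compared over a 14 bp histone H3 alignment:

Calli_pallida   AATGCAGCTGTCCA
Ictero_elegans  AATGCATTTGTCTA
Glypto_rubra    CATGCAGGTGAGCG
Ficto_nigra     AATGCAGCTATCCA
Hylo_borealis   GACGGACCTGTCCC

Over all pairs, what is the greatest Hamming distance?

8

Pairwise Hamming distances:
  Calli_pallida vs Ictero_elegans: 3
  Calli_pallida vs Glypto_rubra: 5
  Calli_pallida vs Ficto_nigra: 1
  Calli_pallida vs Hylo_borealis: 5
  Ictero_elegans vs Glypto_rubra: 7
  Ictero_elegans vs Ficto_nigra: 4
  Ictero_elegans vs Hylo_borealis: 7
  Glypto_rubra vs Ficto_nigra: 6
  Glypto_rubra vs Hylo_borealis: 8
  Ficto_nigra vs Hylo_borealis: 6
The largest is 8, between Glypto_rubra and Hylo_borealis.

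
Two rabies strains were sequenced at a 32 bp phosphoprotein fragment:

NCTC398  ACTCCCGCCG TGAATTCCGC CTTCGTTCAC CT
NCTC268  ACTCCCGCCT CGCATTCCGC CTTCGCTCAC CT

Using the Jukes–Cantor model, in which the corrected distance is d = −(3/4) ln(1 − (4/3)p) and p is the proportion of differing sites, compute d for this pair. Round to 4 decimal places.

Differing sites — 10:G/T; 11:T/C; 13:A/C; 26:T/C.
p = 4/32 = 0.125000.
d = −0.75 · ln(1 − (4/3)·0.125000) = −0.75 · ln(0.833333) = −0.75 · (-0.182322) = 0.1367.

0.1367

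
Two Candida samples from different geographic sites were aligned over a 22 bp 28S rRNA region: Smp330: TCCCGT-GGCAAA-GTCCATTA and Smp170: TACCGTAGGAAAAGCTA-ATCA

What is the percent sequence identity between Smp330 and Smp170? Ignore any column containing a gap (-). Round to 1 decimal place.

Excluding the 3 gap columns leaves 19 comparable sites.
The sequences differ at positions 2 (C/A), 10 (C/A), 15 (G/C), 17 (C/A), 21 (T/C).
14 of the 19 comparable sites match, so the percent identity is 14/19 × 100 = 73.7%.

73.7%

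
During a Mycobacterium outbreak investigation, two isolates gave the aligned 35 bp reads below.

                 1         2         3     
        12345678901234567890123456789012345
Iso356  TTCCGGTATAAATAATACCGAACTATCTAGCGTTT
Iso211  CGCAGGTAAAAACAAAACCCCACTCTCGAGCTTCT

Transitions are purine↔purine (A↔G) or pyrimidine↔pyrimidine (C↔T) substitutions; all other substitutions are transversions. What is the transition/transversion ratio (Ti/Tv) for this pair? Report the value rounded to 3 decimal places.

0.333

The sequences differ at positions 1 (T/C, transition), 2 (T/G, transversion), 4 (C/A, transversion), 9 (T/A, transversion), 13 (T/C, transition), 16 (T/A, transversion), 20 (G/C, transversion), 21 (A/C, transversion), 25 (A/C, transversion), 28 (T/G, transversion), 32 (G/T, transversion), 34 (T/C, transition).
Of the 12 differences, 3 transitions and 9 transversions, so Ti/Tv = 3/9 = 0.333.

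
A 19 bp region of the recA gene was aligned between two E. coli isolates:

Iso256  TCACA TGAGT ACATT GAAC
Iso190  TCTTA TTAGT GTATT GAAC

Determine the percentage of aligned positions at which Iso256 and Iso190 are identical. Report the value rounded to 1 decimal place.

73.7%

Mismatches occur at site 3 (A→T), site 4 (C→T), site 7 (G→T), site 11 (A→G), site 12 (C→T).
14 of the 19 sites match, so the percent identity is 14/19 × 100 = 73.7%.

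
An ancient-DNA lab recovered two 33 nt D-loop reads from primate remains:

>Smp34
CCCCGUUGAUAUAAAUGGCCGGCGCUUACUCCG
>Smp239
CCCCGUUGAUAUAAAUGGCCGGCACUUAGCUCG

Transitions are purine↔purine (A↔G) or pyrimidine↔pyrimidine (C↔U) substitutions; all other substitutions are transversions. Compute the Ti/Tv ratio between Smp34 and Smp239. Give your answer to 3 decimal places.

3.000

Differing sites — 24:G/A (Ti); 29:C/G (Tv); 30:U/C (Ti); 31:C/U (Ti).
Of the 4 differences, 3 transitions and 1 transversion, so Ti/Tv = 3/1 = 3.000.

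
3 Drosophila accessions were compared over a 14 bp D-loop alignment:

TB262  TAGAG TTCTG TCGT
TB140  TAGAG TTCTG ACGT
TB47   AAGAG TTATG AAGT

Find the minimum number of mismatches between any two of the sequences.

1

Pairwise Hamming distances:
  TB262 vs TB140: 1
  TB262 vs TB47: 4
  TB140 vs TB47: 3
The smallest is 1, between TB262 and TB140.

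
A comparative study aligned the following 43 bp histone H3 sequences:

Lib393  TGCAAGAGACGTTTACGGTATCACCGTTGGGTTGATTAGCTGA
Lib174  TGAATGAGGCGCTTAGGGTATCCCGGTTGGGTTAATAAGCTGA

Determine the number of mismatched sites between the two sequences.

9

The sequences differ at positions 3 (C/A), 5 (A/T), 9 (A/G), 12 (T/C), 16 (C/G), 23 (A/C), 25 (C/G), 34 (G/A), 37 (T/A).
That gives 9 mismatches out of 43 aligned sites, so the Hamming distance is 9.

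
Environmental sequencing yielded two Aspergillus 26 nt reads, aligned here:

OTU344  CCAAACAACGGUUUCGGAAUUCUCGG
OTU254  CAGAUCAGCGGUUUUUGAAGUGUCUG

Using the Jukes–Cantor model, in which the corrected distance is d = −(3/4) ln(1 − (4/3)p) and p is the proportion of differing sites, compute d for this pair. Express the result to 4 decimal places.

0.4643

The sequences differ at positions 2 (C/A), 3 (A/G), 5 (A/U), 8 (A/G), 15 (C/U), 16 (G/U), 20 (U/G), 22 (C/G), 25 (G/U).
p = 9/26 = 0.346154.
d = −0.75 · ln(1 − (4/3)·0.346154) = −0.75 · ln(0.538461) = −0.75 · (-0.619040) = 0.4643.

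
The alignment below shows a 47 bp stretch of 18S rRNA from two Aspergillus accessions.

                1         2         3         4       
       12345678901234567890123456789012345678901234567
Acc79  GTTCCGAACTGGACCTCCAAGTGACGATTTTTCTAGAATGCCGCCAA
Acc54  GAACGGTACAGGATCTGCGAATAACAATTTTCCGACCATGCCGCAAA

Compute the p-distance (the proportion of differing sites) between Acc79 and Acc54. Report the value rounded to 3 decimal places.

0.340

Mismatches occur at site 2 (T↔A), site 3 (T↔A), site 5 (C↔G), site 7 (A↔T), site 10 (T↔A), site 14 (C↔T), site 17 (C↔G), site 19 (A↔G), site 21 (G↔A), site 23 (G↔A), site 26 (G↔A), site 32 (T↔C), site 34 (T↔G), site 36 (G↔C), site 37 (A↔C), site 45 (C↔A).
There are 16 differences over 47 sites, so p = 16/47 = 0.340.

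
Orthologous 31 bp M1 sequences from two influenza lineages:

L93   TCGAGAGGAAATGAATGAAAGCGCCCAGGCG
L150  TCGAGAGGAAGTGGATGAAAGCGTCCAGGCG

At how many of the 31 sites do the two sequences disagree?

Mismatches occur at site 11 (A↔G), site 14 (A↔G), site 24 (C↔T).
That gives 3 mismatches out of 31 aligned sites, so the Hamming distance is 3.

3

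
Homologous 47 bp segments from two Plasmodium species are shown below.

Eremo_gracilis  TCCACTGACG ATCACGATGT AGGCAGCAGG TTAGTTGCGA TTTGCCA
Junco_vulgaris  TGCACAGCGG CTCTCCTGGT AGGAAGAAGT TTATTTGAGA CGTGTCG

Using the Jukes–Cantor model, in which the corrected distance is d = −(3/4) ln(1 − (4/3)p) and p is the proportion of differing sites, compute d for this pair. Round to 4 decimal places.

The sequences differ at positions 2 (C/G), 6 (T/A), 8 (A/C), 9 (C/G), 11 (A/C), 14 (A/T), 16 (G/C), 17 (A/T), 18 (T/G), 24 (C/A), 27 (C/A), 30 (G/T), 34 (G/T), 38 (C/A), 41 (T/C), 42 (T/G), 45 (C/T), 47 (A/G).
p = 18/47 = 0.382979.
d = −0.75 · ln(1 − (4/3)·0.382979) = −0.75 · ln(0.489361) = −0.75 · (-0.714655) = 0.5360.

0.5360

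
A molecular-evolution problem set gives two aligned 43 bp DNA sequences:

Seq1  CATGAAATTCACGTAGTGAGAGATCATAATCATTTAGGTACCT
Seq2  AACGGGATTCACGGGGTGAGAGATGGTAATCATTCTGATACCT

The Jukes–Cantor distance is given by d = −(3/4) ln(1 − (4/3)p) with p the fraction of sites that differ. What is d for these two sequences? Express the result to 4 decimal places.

The sequences differ at positions 1 (C/A), 3 (T/C), 5 (A/G), 6 (A/G), 14 (T/G), 15 (A/G), 25 (C/G), 26 (A/G), 35 (T/C), 36 (A/T), 38 (G/A).
p = 11/43 = 0.255814.
d = −0.75 · ln(1 − (4/3)·0.255814) = −0.75 · ln(0.658915) = −0.75 · (-0.417161) = 0.3129.

0.3129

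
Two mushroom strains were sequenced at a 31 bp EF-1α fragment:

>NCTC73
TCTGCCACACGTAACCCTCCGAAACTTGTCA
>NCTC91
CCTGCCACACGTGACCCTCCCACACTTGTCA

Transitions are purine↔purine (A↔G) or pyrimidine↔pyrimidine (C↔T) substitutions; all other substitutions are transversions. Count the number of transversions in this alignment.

Differing sites — 1:T/C (Ti); 13:A/G (Ti); 21:G/C (Tv); 23:A/C (Tv).
Of the 4 differences, 2 transitions and 2 transversions, so the answer is 2.

2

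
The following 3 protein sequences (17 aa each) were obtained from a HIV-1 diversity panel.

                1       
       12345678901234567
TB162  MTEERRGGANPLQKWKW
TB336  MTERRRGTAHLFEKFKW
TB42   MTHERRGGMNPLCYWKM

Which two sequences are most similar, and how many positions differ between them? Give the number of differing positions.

5

Pairwise Hamming distances:
  TB162 vs TB336: 7
  TB162 vs TB42: 5
  TB336 vs TB42: 11
The smallest is 5, between TB162 and TB42.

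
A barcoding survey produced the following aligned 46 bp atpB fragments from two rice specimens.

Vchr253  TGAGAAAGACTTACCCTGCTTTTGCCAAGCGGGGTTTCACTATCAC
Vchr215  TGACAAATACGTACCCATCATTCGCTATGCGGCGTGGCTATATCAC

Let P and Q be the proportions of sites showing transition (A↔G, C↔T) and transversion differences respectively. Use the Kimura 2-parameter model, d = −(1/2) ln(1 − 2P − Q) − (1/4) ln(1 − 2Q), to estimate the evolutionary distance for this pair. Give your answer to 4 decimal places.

Differing sites — 4:G/C (Tv); 8:G/T (Tv); 11:T/G (Tv); 17:T/A (Tv); 18:G/T (Tv); 20:T/A (Tv); 23:T/C (Ti); 26:C/T (Ti); 28:A/T (Tv); 33:G/C (Tv); 36:T/G (Tv); 37:T/G (Tv); 39:A/T (Tv); 40:C/A (Tv).
Of the 14 differences, 2 transitions and 12 transversions over 46 sites: P = 2/46 = 0.043478, Q = 12/46 = 0.260870.
d = −0.5·ln(0.652174) − 0.25·ln(0.478260) = −0.5·(-0.427444) − 0.25·(-0.737601) = 0.3981.

0.3981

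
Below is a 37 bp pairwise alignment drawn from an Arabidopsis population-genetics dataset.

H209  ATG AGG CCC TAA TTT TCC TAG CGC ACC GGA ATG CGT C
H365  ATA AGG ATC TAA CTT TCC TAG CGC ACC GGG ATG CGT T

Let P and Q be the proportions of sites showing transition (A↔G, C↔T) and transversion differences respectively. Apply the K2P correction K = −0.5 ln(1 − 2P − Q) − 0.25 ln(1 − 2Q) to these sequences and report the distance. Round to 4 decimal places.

0.1903

Differing sites — 3:G/A (Ti); 7:C/A (Tv); 8:C/T (Ti); 13:T/C (Ti); 30:A/G (Ti); 37:C/T (Ti).
Of the 6 differences, 5 transitions and 1 transversion over 37 sites: P = 5/37 = 0.135135, Q = 1/37 = 0.027027.
d = −0.5·ln(0.702703) − 0.25·ln(0.945946) = −0.5·(-0.352821) − 0.25·(-0.055570) = 0.1903.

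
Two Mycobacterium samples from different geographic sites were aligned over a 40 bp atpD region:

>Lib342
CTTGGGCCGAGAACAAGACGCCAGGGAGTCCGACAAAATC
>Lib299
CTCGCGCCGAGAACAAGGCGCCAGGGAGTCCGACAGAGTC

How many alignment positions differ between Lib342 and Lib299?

The sequences differ at positions 3 (T/C), 5 (G/C), 18 (A/G), 36 (A/G), 38 (A/G).
That gives 5 mismatches out of 40 aligned sites, so the Hamming distance is 5.

5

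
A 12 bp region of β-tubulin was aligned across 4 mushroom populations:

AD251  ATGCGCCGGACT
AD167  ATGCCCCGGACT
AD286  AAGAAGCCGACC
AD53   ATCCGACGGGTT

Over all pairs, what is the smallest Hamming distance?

1

Pairwise Hamming distances:
  AD251 vs AD167: 1
  AD251 vs AD286: 6
  AD251 vs AD53: 4
  AD167 vs AD286: 6
  AD167 vs AD53: 5
  AD286 vs AD53: 9
The smallest is 1, between AD251 and AD167.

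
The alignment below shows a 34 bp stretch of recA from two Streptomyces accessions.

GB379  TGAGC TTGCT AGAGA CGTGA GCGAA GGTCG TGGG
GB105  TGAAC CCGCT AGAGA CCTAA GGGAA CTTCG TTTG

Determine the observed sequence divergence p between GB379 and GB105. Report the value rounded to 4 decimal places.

The sequences differ at positions 4 (G/A), 6 (T/C), 7 (T/C), 17 (G/C), 19 (G/A), 22 (C/G), 26 (G/C), 27 (G/T), 32 (G/T), 33 (G/T).
There are 10 differences over 34 sites, so p = 10/34 = 0.2941.

0.2941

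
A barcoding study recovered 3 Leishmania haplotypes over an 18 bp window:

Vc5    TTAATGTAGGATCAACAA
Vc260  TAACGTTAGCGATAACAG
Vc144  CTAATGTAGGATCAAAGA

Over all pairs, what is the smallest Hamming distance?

Pairwise Hamming distances:
  Vc5 vs Vc260: 9
  Vc5 vs Vc144: 3
  Vc260 vs Vc144: 12
The smallest is 3, between Vc5 and Vc144.

3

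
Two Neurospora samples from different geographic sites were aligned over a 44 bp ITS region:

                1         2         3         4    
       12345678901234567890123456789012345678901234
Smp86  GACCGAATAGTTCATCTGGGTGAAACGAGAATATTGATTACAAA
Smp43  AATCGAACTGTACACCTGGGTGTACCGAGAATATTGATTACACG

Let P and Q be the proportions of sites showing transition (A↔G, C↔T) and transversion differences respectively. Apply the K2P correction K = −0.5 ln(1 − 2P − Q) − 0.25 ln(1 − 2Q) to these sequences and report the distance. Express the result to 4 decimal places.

0.2729

Differing sites — 1:G/A (Ti); 3:C/T (Ti); 8:T/C (Ti); 9:A/T (Tv); 12:T/A (Tv); 15:T/C (Ti); 23:A/T (Tv); 25:A/C (Tv); 43:A/C (Tv); 44:A/G (Ti).
Of the 10 differences, 5 transitions and 5 transversions over 44 sites: P = 5/44 = 0.113636, Q = 5/44 = 0.113636.
d = −0.5·ln(0.659092) − 0.25·ln(0.772728) = −0.5·(-0.416892) − 0.25·(-0.257828) = 0.2729.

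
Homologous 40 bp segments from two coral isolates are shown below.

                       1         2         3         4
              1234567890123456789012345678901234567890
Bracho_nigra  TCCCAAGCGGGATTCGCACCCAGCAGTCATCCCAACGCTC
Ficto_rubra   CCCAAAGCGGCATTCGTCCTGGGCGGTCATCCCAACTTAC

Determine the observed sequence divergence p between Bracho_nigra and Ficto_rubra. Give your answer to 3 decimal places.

0.300

Mismatches occur at site 1 (T↔C), site 4 (C↔A), site 11 (G↔C), site 17 (C↔T), site 18 (A↔C), site 20 (C↔T), site 21 (C↔G), site 22 (A↔G), site 25 (A↔G), site 37 (G↔T), site 38 (C↔T), site 39 (T↔A).
There are 12 differences over 40 sites, so p = 12/40 = 0.300.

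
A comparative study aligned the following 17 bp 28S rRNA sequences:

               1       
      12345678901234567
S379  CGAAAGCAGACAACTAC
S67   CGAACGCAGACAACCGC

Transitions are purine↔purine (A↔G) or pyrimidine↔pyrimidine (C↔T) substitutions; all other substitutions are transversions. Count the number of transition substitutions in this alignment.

2

The sequences differ at positions 5 (A/C, transversion), 15 (T/C, transition), 16 (A/G, transition).
Of the 3 differences, 2 transitions and 1 transversion, so the answer is 2.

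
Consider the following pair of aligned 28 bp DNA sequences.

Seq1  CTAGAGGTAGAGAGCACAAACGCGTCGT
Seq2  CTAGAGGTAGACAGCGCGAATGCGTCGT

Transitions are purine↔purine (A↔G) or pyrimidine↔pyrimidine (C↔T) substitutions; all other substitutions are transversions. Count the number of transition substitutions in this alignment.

3

Mismatches occur at site 12 (G/C, transversion), site 16 (A/G, transition), site 18 (A/G, transition), site 21 (C/T, transition).
Of the 4 differences, 3 transitions and 1 transversion, so the answer is 3.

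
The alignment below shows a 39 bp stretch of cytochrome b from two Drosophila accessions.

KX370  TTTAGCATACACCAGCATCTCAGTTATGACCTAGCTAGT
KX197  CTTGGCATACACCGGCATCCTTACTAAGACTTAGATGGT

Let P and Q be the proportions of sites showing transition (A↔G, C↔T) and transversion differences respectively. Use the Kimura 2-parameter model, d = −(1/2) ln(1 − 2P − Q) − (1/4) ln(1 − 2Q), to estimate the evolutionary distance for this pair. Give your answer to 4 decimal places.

0.4284

Differing sites — 1:T/C (Ti); 4:A/G (Ti); 14:A/G (Ti); 20:T/C (Ti); 21:C/T (Ti); 22:A/T (Tv); 23:G/A (Ti); 24:T/C (Ti); 27:T/A (Tv); 31:C/T (Ti); 35:C/A (Tv); 37:A/G (Ti).
Of the 12 differences, 9 transitions and 3 transversions over 39 sites: P = 9/39 = 0.230769, Q = 3/39 = 0.076923.
d = −0.5·ln(0.461539) − 0.25·ln(0.846154) = −0.5·(-0.773189) − 0.25·(-0.167054) = 0.4284.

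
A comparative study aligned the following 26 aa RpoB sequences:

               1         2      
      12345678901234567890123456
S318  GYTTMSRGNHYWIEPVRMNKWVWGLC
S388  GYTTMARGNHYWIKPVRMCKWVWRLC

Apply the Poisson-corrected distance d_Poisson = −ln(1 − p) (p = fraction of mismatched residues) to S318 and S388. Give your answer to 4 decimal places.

0.1671

Mismatches occur at site 6 (S↔A), site 14 (E↔K), site 19 (N↔C), site 24 (G↔R).
p = 4/26 = 0.153846.
d = −ln(1 − 0.153846) = −ln(0.846154) = 0.1671.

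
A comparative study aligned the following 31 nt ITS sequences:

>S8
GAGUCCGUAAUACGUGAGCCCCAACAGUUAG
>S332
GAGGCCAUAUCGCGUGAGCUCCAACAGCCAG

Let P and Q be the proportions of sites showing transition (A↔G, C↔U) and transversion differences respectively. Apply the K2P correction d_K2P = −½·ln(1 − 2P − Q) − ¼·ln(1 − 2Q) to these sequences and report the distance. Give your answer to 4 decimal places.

Differing sites — 4:U/G (Tv); 7:G/A (Ti); 10:A/U (Tv); 11:U/C (Ti); 12:A/G (Ti); 20:C/U (Ti); 28:U/C (Ti); 29:U/C (Ti).
Of the 8 differences, 6 transitions and 2 transversions over 31 sites: P = 6/31 = 0.193548, Q = 2/31 = 0.064516.
d = −0.5·ln(0.548388) − 0.25·ln(0.870968) = −0.5·(-0.600772) − 0.25·(-0.138150) = 0.3349.

0.3349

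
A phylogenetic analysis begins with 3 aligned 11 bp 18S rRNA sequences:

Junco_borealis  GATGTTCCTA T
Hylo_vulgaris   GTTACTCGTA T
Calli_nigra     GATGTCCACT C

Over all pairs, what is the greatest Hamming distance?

8

Pairwise Hamming distances:
  Junco_borealis vs Hylo_vulgaris: 4
  Junco_borealis vs Calli_nigra: 5
  Hylo_vulgaris vs Calli_nigra: 8
The largest is 8, between Hylo_vulgaris and Calli_nigra.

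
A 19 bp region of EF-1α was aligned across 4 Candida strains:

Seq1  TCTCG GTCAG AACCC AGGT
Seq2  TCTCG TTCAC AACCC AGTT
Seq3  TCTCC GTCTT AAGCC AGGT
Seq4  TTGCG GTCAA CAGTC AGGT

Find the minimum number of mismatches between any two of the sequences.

3

Pairwise Hamming distances:
  Seq1 vs Seq2: 3
  Seq1 vs Seq3: 4
  Seq1 vs Seq4: 6
  Seq2 vs Seq3: 6
  Seq2 vs Seq4: 8
  Seq3 vs Seq4: 7
The smallest is 3, between Seq1 and Seq2.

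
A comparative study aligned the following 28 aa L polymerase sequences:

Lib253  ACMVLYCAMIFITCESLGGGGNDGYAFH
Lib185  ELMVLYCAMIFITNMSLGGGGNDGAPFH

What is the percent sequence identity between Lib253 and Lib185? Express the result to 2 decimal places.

The sequences differ at positions 1 (A/E), 2 (C/L), 14 (C/N), 15 (E/M), 25 (Y/A), 26 (A/P).
22 of the 28 sites match, so the percent identity is 22/28 × 100 = 78.57%.

78.57%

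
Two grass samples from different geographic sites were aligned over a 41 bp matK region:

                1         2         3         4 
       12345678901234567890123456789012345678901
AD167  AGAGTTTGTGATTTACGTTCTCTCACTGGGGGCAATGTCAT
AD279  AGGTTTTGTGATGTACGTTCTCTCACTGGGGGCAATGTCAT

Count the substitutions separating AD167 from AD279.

Differing sites — 3:A/G; 4:G/T; 13:T/G.
That gives 3 mismatches out of 41 aligned sites, so the Hamming distance is 3.

3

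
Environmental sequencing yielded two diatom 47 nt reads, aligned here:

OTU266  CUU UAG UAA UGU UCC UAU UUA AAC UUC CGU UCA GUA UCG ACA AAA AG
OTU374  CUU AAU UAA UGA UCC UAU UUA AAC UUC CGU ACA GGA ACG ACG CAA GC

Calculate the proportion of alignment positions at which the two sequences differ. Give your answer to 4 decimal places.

Mismatches occur at site 4 (U→A), site 6 (G→U), site 12 (U→A), site 31 (U→A), site 35 (U→G), site 37 (U→A), site 42 (A→G), site 43 (A→C), site 46 (A→G), site 47 (G→C).
There are 10 differences over 47 sites, so p = 10/47 = 0.2128.

0.2128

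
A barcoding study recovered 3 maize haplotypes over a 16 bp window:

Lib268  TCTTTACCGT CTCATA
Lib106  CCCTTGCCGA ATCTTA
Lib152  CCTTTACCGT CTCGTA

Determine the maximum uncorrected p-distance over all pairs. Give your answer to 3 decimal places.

0.375

Pairwise Hamming distances:
  Lib268 vs Lib106: 6
  Lib268 vs Lib152: 2
  Lib106 vs Lib152: 5
The largest is 6 mismatches, between Lib268 and Lib106; p = 6/16 = 0.375.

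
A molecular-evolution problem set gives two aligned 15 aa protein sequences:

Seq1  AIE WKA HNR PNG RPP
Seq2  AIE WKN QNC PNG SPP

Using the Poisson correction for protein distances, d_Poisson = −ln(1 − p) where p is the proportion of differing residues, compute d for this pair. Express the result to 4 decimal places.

Differing sites — 6:A/N; 7:H/Q; 9:R/C; 13:R/S.
p = 4/15 = 0.266667.
d = −ln(1 − 0.266667) = −ln(0.733333) = 0.3102.

0.3102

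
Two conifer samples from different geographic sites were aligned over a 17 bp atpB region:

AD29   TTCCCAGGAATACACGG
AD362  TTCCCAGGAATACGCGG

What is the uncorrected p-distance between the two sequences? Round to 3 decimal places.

A single mismatch occurs at site 14 (A→G).
There are 1 differences over 17 sites, so p = 1/17 = 0.059.

0.059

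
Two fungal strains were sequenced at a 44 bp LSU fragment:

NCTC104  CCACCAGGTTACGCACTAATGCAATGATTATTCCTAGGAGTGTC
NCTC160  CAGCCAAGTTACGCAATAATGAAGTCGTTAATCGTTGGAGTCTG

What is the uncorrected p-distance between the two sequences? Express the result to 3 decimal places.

The sequences differ at positions 2 (C/A), 3 (A/G), 7 (G/A), 16 (C/A), 22 (C/A), 24 (A/G), 26 (G/C), 27 (A/G), 31 (T/A), 34 (C/G), 36 (A/T), 42 (G/C), 44 (C/G).
There are 13 differences over 44 sites, so p = 13/44 = 0.295.

0.295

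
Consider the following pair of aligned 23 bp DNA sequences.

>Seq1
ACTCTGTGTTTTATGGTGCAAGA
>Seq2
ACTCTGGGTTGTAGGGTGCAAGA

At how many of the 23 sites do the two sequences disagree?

3

Mismatches occur at site 7 (T↔G), site 11 (T↔G), site 14 (T↔G).
That gives 3 mismatches out of 23 aligned sites, so the Hamming distance is 3.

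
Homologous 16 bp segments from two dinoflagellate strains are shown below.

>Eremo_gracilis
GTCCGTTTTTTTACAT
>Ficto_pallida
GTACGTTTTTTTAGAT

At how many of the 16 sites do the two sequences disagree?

2

Mismatches occur at site 3 (C/A), site 14 (C/G).
That gives 2 mismatches out of 16 aligned sites, so the Hamming distance is 2.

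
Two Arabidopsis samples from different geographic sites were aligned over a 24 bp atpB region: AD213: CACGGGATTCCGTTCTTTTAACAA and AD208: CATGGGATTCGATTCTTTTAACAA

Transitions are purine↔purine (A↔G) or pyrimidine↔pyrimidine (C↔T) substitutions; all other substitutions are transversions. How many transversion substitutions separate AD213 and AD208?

Mismatches occur at site 3 (C/T, transition), site 11 (C/G, transversion), site 12 (G/A, transition).
Of the 3 differences, 2 transitions and 1 transversion, so the answer is 1.

1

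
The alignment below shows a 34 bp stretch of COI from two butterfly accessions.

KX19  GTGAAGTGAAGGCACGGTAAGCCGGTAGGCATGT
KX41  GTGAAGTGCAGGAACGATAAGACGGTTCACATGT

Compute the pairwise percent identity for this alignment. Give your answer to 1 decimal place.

79.4%

Differing sites — 9:A/C; 13:C/A; 17:G/A; 22:C/A; 27:A/T; 28:G/C; 29:G/A.
27 of the 34 sites match, so the percent identity is 27/34 × 100 = 79.4%.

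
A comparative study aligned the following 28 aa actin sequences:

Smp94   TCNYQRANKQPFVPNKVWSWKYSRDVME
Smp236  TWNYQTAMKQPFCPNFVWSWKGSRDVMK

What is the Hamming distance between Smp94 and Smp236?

The sequences differ at positions 2 (C/W), 6 (R/T), 8 (N/M), 13 (V/C), 16 (K/F), 22 (Y/G), 28 (E/K).
That gives 7 mismatches out of 28 aligned sites, so the Hamming distance is 7.

7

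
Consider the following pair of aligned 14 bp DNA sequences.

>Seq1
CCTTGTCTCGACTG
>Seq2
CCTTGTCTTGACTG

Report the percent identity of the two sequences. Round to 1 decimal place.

The sequences differ at position 9 (C/T).
13 of the 14 sites match, so the percent identity is 13/14 × 100 = 92.9%.

92.9%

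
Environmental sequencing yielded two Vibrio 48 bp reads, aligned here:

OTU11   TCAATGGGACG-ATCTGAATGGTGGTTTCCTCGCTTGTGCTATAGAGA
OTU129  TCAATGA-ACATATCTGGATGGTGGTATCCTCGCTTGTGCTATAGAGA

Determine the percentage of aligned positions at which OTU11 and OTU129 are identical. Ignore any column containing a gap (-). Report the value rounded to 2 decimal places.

Excluding the 2 gap columns leaves 46 comparable sites.
Differing sites — 7:G/A; 11:G/A; 18:A/G; 27:T/A.
42 of the 46 comparable sites match, so the percent identity is 42/46 × 100 = 91.30%.

91.30%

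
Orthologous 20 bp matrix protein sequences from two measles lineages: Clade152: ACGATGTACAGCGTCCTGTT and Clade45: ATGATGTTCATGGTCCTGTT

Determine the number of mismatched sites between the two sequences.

4

Mismatches occur at site 2 (C/T), site 8 (A/T), site 11 (G/T), site 12 (C/G).
That gives 4 mismatches out of 20 aligned sites, so the Hamming distance is 4.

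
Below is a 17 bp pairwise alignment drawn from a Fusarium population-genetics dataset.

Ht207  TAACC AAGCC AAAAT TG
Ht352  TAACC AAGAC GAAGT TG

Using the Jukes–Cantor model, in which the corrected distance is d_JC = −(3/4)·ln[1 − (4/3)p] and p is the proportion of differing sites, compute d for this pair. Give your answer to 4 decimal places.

0.2012

The sequences differ at positions 9 (C/A), 11 (A/G), 14 (A/G).
p = 3/17 = 0.176471.
d = −0.75 · ln(1 − (4/3)·0.176471) = −0.75 · ln(0.764705) = −0.75 · (-0.268265) = 0.2012.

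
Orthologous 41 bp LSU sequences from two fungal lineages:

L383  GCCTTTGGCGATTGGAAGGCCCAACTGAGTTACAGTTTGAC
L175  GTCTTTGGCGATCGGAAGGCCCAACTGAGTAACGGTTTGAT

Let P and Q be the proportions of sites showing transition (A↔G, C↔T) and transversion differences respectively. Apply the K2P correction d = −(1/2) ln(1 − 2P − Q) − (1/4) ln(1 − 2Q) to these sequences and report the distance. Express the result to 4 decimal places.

0.1364

Differing sites — 2:C/T (Ti); 13:T/C (Ti); 31:T/A (Tv); 34:A/G (Ti); 41:C/T (Ti).
Of the 5 differences, 4 transitions and 1 transversion over 41 sites: P = 4/41 = 0.097561, Q = 1/41 = 0.024390.
d = −0.5·ln(0.780488) − 0.25·ln(0.951220) = −0.5·(-0.247836) − 0.25·(-0.050010) = 0.1364.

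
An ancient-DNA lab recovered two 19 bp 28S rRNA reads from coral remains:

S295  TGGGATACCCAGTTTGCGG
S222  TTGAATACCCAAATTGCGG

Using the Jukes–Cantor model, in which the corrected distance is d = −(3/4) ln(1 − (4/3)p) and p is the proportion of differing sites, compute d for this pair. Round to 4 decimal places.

The sequences differ at positions 2 (G/T), 4 (G/A), 12 (G/A), 13 (T/A).
p = 4/19 = 0.210526.
d = −0.75 · ln(1 − (4/3)·0.210526) = −0.75 · ln(0.719299) = −0.75 · (-0.329478) = 0.2471.

0.2471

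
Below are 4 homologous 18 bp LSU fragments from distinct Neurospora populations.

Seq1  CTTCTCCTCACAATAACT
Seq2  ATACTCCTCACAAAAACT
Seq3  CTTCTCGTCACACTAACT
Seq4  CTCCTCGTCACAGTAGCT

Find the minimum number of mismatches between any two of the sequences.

Pairwise Hamming distances:
  Seq1 vs Seq2: 3
  Seq1 vs Seq3: 2
  Seq1 vs Seq4: 4
  Seq2 vs Seq3: 5
  Seq2 vs Seq4: 6
  Seq3 vs Seq4: 3
The smallest is 2, between Seq1 and Seq3.

2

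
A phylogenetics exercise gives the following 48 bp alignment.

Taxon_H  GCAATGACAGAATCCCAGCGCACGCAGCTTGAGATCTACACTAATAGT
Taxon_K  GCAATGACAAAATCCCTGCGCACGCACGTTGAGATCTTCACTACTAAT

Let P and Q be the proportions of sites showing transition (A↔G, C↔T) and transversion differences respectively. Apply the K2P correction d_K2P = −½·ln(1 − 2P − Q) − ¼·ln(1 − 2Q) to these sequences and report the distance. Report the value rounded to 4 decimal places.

0.1622

Mismatches occur at site 10 (G→A, transition), site 17 (A→T, transversion), site 27 (G→C, transversion), site 28 (C→G, transversion), site 38 (A→T, transversion), site 44 (A→C, transversion), site 47 (G→A, transition).
Of the 7 differences, 2 transitions and 5 transversions over 48 sites: P = 2/48 = 0.041667, Q = 5/48 = 0.104167.
d = −0.5·ln(0.812499) − 0.25·ln(0.791666) = −0.5·(-0.207641) − 0.25·(-0.233616) = 0.1622.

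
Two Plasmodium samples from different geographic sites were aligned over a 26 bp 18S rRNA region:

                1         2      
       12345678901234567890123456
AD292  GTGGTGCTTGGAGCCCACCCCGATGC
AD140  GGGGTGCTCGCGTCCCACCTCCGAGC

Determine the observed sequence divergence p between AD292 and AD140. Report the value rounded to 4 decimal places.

0.3462

The sequences differ at positions 2 (T/G), 9 (T/C), 11 (G/C), 12 (A/G), 13 (G/T), 20 (C/T), 22 (G/C), 23 (A/G), 24 (T/A).
There are 9 differences over 26 sites, so p = 9/26 = 0.3462.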